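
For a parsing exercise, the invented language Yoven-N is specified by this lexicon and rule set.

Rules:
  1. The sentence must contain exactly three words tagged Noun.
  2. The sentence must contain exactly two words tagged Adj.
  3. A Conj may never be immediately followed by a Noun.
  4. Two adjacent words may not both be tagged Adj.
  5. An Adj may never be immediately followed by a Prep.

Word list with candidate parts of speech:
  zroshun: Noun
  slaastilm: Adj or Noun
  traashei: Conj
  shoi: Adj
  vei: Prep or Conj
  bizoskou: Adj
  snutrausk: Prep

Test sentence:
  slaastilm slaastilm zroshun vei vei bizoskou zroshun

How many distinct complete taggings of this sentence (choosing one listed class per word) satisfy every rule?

8

Candidates per position — 1:slaastilm {Adj,Noun}; 2:slaastilm {Adj,Noun}; 3:zroshun {Noun}; 4:vei {Prep,Conj}; 5:vei {Prep,Conj}; 6:bizoskou {Adj}; 7:zroshun {Noun}.
There are 16 candidate sequences in total.
Checking each against the rules leaves 8 sequences.
Count = 8.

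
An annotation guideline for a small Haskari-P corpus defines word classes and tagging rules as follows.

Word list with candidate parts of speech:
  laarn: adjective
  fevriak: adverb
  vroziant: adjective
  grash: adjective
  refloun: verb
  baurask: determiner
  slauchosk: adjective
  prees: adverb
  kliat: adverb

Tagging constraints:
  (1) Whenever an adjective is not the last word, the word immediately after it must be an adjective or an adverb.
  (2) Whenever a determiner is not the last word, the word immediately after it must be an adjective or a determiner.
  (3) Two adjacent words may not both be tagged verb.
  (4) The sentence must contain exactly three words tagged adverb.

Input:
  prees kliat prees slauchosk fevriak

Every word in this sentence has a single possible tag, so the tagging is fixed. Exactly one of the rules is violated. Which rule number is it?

Fixed tagging: adverb adverb adverb adjective adverb.
Rule check: R1 ✓, R2 ✓, R3 ✓, R4 ✗.
Only rule 4 fails.

4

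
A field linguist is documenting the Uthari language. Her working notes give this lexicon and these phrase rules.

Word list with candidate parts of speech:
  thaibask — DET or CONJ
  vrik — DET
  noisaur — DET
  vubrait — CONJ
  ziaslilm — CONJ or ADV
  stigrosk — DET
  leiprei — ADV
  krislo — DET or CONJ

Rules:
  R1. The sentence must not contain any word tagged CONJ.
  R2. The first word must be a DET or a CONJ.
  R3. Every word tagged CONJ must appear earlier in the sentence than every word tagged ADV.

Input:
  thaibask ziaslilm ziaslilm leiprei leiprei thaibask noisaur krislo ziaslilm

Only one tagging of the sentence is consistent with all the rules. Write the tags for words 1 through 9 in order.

Candidates per position — 1:thaibask {DET,CONJ}; 2:ziaslilm {CONJ,ADV}; 3:ziaslilm {CONJ,ADV}; 4:leiprei {ADV}; 5:leiprei {ADV}; 6:thaibask {DET,CONJ}; 7:noisaur {DET}; 8:krislo {DET,CONJ}; 9:ziaslilm {CONJ,ADV}.
If word 1 were CONJ, no tagging could satisfy rule 1; so word 1 is DET.
If word 2 were CONJ, no tagging could satisfy rule 1; so word 2 is ADV.
If word 3 were CONJ, no tagging could satisfy rule 1; so word 3 is ADV.
If word 6 were CONJ, no tagging could satisfy rule 1; so word 6 is DET.
If word 8 were CONJ, no tagging could satisfy rule 1; so word 8 is DET.
If word 9 were CONJ, no tagging could satisfy rule 1; so word 9 is ADV.
The only consistent sequence is: DET ADV ADV ADV ADV DET DET DET ADV.
Check: rule 1 ✓; rule 2 ✓; rule 3 ✓.

DET ADV ADV ADV ADV DET DET DET ADV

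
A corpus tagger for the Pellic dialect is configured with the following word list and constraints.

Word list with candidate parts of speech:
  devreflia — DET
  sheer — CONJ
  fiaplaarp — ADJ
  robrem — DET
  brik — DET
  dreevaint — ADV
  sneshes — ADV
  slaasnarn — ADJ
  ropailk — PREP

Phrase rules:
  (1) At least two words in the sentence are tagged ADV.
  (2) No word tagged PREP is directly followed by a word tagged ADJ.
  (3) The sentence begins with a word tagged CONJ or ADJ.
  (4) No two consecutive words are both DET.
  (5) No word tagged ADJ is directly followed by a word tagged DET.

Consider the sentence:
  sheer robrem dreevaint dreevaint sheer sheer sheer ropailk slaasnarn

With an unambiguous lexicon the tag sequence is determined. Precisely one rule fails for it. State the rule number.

Fixed tagging: CONJ DET ADV ADV CONJ CONJ CONJ PREP ADJ.
Rule check: R1 pass, R2 fail, R3 pass, R4 pass, R5 pass.
Only rule 2 fails.

2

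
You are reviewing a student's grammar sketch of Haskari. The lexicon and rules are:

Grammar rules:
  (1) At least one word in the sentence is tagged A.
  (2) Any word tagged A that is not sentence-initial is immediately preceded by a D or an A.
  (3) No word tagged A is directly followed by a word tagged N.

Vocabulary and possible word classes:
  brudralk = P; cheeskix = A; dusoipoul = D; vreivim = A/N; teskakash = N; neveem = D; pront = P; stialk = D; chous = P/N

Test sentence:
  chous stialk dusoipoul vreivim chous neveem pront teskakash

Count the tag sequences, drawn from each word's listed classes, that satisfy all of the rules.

Candidates per position — 1:chous {P,N}; 2:stialk {D}; 3:dusoipoul {D}; 4:vreivim {A,N}; 5:chous {P,N}; 6:neveem {D}; 7:pront {P}; 8:teskakash {N}.
There are 8 candidate sequences in total.
The sequences that satisfy every rule: P D D A P D P N; N D D A P D P N.
Count = 2.

2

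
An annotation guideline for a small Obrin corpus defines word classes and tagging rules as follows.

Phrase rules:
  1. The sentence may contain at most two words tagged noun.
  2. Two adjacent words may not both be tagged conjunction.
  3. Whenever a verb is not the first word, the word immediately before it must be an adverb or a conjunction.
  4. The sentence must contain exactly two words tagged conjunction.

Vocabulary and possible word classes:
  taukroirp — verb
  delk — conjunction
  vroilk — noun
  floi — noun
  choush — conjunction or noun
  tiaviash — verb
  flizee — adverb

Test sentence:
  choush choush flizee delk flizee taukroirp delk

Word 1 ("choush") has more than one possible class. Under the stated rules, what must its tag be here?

noun

Candidates per position — 1:choush {conjunction,noun}; 2:choush {conjunction,noun}; 3:flizee {adverb}; 4:delk {conjunction}; 5:flizee {adverb}; 6:taukroirp {verb}; 7:delk {conjunction}.
Position 1: tagging it conjunction would leave rule 4 unsatisfiable, so it must be noun.
Position 2: tagging it conjunction would leave rule 4 unsatisfiable, so it must be noun.
That leaves exactly one tagging: noun noun adverb conjunction adverb verb conjunction.
Rule-by-rule: rule 1 ✓; rule 2 ✓; rule 3 ✓; rule 4 ✓.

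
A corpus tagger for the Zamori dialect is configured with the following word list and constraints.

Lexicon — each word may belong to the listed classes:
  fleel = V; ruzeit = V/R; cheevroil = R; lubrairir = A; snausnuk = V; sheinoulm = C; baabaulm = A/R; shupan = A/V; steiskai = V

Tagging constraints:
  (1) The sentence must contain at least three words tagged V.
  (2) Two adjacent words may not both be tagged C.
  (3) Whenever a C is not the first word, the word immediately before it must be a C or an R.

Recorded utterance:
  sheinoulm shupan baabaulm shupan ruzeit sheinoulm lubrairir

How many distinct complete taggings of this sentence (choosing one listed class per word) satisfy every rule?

Candidates per position — 1:sheinoulm {C}; 2:shupan {A,V}; 3:baabaulm {A,R}; 4:shupan {A,V}; 5:ruzeit {V,R}; 6:sheinoulm {C}; 7:lubrairir {A}.
There are 16 candidate sequences in total.
Every candidate sequence violates at least one rule; no consistent tagging exists.
Count = 0.

0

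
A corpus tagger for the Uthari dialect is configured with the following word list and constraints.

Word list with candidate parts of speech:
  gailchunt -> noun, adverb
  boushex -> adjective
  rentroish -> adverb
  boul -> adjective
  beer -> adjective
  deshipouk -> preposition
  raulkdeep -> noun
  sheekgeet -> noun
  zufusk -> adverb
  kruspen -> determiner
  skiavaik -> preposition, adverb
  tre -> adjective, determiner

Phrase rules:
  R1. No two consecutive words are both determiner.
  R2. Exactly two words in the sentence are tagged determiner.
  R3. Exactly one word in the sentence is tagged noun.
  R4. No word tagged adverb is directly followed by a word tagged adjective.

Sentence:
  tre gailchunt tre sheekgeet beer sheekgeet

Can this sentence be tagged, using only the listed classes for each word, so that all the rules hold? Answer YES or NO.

NO

Candidates per position — 1:tre {adjective,determiner}; 2:gailchunt {noun,adverb}; 3:tre {adjective,determiner}; 4:sheekgeet {noun}; 5:beer {adjective}; 6:sheekgeet {noun}.
Rule 3 cannot be satisfied by any choice of tags from the lexicon.
So there is no consistent tagging.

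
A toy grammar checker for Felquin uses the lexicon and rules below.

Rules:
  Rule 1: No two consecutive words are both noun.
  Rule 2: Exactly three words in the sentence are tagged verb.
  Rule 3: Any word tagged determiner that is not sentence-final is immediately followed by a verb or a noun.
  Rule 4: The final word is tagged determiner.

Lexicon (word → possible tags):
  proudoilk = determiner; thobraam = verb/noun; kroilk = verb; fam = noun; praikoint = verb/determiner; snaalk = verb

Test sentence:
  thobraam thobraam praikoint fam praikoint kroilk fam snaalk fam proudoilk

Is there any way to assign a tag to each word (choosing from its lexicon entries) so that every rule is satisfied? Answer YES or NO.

Candidates per position — 1:thobraam {verb,noun}; 2:thobraam {verb,noun}; 3:praikoint {verb,determiner}; 4:fam {noun}; 5:praikoint {verb,determiner}; 6:kroilk {verb}; 7:fam {noun}; 8:snaalk {verb}; 9:fam {noun}; 10:proudoilk {determiner}.
One satisfying assignment: noun verb determiner noun determiner verb noun verb noun determiner.
Check: rule 1 ok; rule 2 ok; rule 3 ok; rule 4 ok.

YES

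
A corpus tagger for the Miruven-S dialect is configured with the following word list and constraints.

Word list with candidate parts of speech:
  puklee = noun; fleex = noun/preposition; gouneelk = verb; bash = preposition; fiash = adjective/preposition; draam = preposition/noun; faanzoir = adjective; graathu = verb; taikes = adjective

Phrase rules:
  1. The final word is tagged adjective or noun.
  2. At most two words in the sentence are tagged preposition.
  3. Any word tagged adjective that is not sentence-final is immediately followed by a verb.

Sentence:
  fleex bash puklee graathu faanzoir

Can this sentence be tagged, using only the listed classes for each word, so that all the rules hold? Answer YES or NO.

YES

Candidates per position — 1:fleex {noun,preposition}; 2:bash {preposition}; 3:puklee {noun}; 4:graathu {verb}; 5:faanzoir {adjective}.
One satisfying assignment: noun preposition noun verb adjective.
Check: rule 1 holds; rule 2 holds; rule 3 holds.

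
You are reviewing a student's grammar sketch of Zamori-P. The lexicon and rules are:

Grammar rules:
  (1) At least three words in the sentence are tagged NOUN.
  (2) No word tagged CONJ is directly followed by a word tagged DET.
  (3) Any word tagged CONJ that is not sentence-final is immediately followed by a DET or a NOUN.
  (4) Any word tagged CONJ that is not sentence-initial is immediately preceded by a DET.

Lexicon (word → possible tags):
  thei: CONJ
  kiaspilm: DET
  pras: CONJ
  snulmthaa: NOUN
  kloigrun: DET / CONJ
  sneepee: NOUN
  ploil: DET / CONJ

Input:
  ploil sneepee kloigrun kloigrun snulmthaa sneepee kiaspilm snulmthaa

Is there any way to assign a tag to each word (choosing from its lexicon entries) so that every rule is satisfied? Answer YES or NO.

YES

Candidates per position — 1:ploil {DET,CONJ}; 2:sneepee {NOUN}; 3:kloigrun {DET,CONJ}; 4:kloigrun {DET,CONJ}; 5:snulmthaa {NOUN}; 6:sneepee {NOUN}; 7:kiaspilm {DET}; 8:snulmthaa {NOUN}.
One satisfying assignment: CONJ NOUN DET DET NOUN NOUN DET NOUN.
Check: rule 1 ✓; rule 2 ✓; rule 3 ✓; rule 4 ✓.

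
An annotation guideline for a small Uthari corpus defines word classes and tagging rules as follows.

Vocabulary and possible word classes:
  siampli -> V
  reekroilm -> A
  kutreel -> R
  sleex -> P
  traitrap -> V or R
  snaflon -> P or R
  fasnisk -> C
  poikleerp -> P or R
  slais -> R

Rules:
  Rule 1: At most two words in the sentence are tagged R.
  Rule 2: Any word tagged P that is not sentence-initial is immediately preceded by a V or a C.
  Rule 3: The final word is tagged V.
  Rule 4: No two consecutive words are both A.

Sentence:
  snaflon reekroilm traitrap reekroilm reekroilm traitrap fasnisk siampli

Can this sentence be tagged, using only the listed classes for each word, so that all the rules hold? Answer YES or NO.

Candidates per position — 1:snaflon {P,R}; 2:reekroilm {A}; 3:traitrap {V,R}; 4:reekroilm {A}; 5:reekroilm {A}; 6:traitrap {V,R}; 7:fasnisk {C}; 8:siampli {V}.
Rule 4 cannot be satisfied by any choice of tags from the lexicon.
So there is no consistent tagging.

NO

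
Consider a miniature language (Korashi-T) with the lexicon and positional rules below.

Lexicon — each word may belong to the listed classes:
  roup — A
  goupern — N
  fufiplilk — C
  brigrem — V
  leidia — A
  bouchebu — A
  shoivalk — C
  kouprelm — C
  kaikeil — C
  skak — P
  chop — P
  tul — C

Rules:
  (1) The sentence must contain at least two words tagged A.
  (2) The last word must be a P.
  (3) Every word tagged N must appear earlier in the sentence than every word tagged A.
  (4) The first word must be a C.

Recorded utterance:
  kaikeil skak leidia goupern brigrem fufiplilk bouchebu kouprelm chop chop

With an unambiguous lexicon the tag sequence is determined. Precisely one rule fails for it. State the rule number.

3

Fixed tagging: C P A N V C A C P P.
Applying the rules: R1 ✓, R2 ✓, R3 ✗, R4 ✓.
Only rule 3 fails.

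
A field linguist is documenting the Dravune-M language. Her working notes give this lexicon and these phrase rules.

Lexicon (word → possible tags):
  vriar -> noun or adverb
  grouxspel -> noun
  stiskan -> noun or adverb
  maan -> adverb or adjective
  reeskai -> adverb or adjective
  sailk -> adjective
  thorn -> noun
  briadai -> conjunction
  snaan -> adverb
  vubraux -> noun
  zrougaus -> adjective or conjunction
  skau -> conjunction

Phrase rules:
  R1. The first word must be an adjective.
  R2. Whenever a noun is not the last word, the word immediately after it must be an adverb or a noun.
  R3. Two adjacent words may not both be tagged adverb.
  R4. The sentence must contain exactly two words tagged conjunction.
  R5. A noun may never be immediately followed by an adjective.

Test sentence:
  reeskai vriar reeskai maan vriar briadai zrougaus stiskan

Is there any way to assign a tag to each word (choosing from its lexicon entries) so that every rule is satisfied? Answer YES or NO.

YES

Candidates per position — 1:reeskai {adverb,adjective}; 2:vriar {noun,adverb}; 3:reeskai {adverb,adjective}; 4:maan {adverb,adjective}; 5:vriar {noun,adverb}; 6:briadai {conjunction}; 7:zrougaus {adjective,conjunction}; 8:stiskan {noun,adverb}.
One satisfying assignment: adjective adverb adjective adjective adverb conjunction conjunction noun.
Checking: rule 1 ok; rule 2 ok; rule 3 ok; rule 4 ok; rule 5 ok.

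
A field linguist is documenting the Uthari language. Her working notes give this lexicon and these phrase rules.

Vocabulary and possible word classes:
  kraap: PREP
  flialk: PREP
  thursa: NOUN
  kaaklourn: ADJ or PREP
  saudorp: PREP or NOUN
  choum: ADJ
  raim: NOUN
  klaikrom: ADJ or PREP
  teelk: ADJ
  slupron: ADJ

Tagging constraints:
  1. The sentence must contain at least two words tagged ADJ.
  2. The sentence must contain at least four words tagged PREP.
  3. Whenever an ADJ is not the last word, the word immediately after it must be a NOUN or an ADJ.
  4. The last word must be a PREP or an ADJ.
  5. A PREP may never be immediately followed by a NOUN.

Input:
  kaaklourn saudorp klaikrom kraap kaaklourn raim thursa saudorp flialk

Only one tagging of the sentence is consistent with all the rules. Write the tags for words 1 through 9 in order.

Candidates per position — 1:kaaklourn {ADJ,PREP}; 2:saudorp {PREP,NOUN}; 3:klaikrom {ADJ,PREP}; 4:kraap {PREP}; 5:kaaklourn {ADJ,PREP}; 6:raim {NOUN}; 7:thursa {NOUN}; 8:saudorp {PREP,NOUN}; 9:flialk {PREP}.
Position 3: ADJ is ruled out by rule 3; that leaves PREP.
Position 5: PREP is ruled out by rule 1; that leaves ADJ.
Position 1: PREP is ruled out by rule 1; that leaves ADJ.
Position 2: PREP is ruled out by rule 3; that leaves NOUN.
Position 8: NOUN is ruled out by rule 2; that leaves PREP.
That leaves exactly one tagging: ADJ NOUN PREP PREP ADJ NOUN NOUN PREP PREP.
Verifying each rule — rule 1 satisfied; rule 2 satisfied; rule 3 satisfied; rule 4 satisfied; rule 5 satisfied.

ADJ NOUN PREP PREP ADJ NOUN NOUN PREP PREP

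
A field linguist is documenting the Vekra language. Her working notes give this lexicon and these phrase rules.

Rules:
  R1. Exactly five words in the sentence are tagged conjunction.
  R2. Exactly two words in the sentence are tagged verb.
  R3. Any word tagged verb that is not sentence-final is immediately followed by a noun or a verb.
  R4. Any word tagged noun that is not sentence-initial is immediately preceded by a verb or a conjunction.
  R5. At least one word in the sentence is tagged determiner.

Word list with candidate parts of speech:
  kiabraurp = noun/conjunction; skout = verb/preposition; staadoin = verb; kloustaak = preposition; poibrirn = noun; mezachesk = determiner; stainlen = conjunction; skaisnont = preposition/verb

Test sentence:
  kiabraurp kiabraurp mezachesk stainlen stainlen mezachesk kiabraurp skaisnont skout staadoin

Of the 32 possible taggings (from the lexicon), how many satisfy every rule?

1

Candidates per position — 1:kiabraurp {noun,conjunction}; 2:kiabraurp {noun,conjunction}; 3:mezachesk {determiner}; 4:stainlen {conjunction}; 5:stainlen {conjunction}; 6:mezachesk {determiner}; 7:kiabraurp {noun,conjunction}; 8:skaisnont {preposition,verb}; 9:skout {verb,preposition}; 10:staadoin {verb}.
There are 32 candidate sequences in total.
The sequences that satisfy every rule: conjunction conjunction determiner conjunction conjunction determiner conjunction preposition verb verb.
Count = 1.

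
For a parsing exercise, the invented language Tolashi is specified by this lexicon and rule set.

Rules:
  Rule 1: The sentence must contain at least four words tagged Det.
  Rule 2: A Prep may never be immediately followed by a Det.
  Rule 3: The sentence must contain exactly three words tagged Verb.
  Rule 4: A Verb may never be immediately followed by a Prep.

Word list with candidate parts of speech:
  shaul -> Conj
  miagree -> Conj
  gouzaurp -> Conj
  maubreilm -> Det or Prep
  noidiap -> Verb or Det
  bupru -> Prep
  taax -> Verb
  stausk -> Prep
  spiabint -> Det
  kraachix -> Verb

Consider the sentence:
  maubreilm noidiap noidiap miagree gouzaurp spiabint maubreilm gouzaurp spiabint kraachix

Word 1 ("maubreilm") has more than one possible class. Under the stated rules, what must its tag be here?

Candidates per position — 1:maubreilm {Det,Prep}; 2:noidiap {Verb,Det}; 3:noidiap {Verb,Det}; 4:miagree {Conj}; 5:gouzaurp {Conj}; 6:spiabint {Det}; 7:maubreilm {Det,Prep}; 8:gouzaurp {Conj}; 9:spiabint {Det}; 10:kraachix {Verb}.
At position 2, choosing Det makes rule 3 impossible to satisfy; hence Verb.
At position 3, choosing Det makes rule 3 impossible to satisfy; hence Verb.
At position 7, choosing Prep makes rule 1 impossible to satisfy; hence Det.
At position 1, choosing Prep makes rule 1 impossible to satisfy; hence Det.
So the tagging must be: Det Verb Verb Conj Conj Det Det Conj Det Verb.
Check: rule 1 satisfied; rule 2 satisfied; rule 3 satisfied; rule 4 satisfied.

Det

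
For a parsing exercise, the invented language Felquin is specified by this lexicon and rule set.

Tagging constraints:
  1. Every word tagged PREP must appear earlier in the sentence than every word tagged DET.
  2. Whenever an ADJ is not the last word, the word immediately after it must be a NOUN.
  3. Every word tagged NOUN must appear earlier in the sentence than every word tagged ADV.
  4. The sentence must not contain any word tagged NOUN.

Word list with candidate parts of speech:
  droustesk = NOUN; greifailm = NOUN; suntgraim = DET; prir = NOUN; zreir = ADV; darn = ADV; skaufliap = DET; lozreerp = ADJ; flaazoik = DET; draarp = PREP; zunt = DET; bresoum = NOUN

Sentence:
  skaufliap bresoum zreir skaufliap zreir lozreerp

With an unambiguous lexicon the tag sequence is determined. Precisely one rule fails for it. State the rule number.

4

Fixed tagging: DET NOUN ADV DET ADV ADJ.
Rule check: R1 ok, R2 ok, R3 ok, R4 fails.
Only rule 4 fails.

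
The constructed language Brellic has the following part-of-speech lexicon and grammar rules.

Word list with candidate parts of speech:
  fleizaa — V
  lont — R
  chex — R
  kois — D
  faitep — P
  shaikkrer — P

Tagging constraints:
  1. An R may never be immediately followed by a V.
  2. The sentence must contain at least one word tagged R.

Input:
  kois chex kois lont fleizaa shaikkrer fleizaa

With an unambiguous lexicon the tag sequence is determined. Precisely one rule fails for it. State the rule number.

1

Fixed tagging: D R D R V P V.
Rule check: R1 fails, R2 ok.
Only rule 1 fails.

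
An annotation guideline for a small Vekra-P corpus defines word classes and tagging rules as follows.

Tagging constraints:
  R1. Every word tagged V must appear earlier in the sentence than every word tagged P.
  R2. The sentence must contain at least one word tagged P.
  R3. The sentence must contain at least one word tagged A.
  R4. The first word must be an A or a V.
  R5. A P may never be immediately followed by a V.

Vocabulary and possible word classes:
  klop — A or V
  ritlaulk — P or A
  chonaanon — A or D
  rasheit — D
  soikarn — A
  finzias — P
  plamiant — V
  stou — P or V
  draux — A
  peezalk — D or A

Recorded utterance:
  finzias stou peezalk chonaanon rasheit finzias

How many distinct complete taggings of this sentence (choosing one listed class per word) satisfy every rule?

Candidates per position — 1:finzias {P}; 2:stou {P,V}; 3:peezalk {D,A}; 4:chonaanon {A,D}; 5:rasheit {D}; 6:finzias {P}.
There are 8 candidate sequences in total.
Rule 4 cannot be satisfied by any choice of tags from the lexicon.
So there is no consistent tagging.
Count = 0.

0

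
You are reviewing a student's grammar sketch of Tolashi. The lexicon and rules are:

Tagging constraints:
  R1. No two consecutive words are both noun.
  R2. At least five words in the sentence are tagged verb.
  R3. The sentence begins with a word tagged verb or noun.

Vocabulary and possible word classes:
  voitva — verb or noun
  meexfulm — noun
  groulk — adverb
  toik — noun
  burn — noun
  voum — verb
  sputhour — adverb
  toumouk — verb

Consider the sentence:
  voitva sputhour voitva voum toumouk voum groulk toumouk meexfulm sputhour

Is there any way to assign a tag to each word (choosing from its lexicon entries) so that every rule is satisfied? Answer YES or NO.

YES

Candidates per position — 1:voitva {verb,noun}; 2:sputhour {adverb}; 3:voitva {verb,noun}; 4:voum {verb}; 5:toumouk {verb}; 6:voum {verb}; 7:groulk {adverb}; 8:toumouk {verb}; 9:meexfulm {noun}; 10:sputhour {adverb}.
One satisfying assignment: noun adverb verb verb verb verb adverb verb noun adverb.
Verifying each rule — rule 1 satisfied; rule 2 satisfied; rule 3 satisfied.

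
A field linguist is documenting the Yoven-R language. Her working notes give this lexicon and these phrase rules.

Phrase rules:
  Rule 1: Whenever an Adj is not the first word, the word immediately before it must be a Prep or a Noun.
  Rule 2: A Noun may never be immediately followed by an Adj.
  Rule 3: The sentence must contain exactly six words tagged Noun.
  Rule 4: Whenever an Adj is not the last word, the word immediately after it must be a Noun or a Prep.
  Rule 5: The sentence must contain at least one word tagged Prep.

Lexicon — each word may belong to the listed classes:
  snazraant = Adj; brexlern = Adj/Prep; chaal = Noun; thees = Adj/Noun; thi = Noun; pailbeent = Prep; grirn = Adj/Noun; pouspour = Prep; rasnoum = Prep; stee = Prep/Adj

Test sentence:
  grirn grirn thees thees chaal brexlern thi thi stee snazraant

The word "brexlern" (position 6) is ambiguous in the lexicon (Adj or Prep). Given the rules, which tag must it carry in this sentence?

Prep

Candidates per position — 1:grirn {Adj,Noun}; 2:grirn {Adj,Noun}; 3:thees {Adj,Noun}; 4:thees {Adj,Noun}; 5:chaal {Noun}; 6:brexlern {Adj,Prep}; 7:thi {Noun}; 8:thi {Noun}; 9:stee {Prep,Adj}; 10:snazraant {Adj}.
If word 6 were Adj, no tagging could satisfy rule 2; so word 6 is Prep.
If word 9 were Adj, no tagging could satisfy rule 1; so word 9 is Prep.
The remaining ambiguous positions (1, 2, 3, 4) are resolved jointly — only one combination satisfies every rule.
The only consistent sequence is: Adj Noun Noun Noun Noun Prep Noun Noun Prep Adj.
Check: rule 1 ✓; rule 2 ✓; rule 3 ✓; rule 4 ✓; rule 5 ✓.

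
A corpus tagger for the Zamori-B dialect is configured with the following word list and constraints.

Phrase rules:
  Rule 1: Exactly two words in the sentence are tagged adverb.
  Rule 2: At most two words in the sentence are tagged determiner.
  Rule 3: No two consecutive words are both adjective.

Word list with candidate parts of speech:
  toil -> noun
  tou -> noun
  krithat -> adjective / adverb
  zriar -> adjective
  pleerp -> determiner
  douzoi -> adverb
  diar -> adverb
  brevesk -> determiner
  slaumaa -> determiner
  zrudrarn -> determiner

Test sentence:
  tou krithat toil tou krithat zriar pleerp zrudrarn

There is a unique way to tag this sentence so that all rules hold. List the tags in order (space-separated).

Candidates per position — 1:tou {noun}; 2:krithat {adjective,adverb}; 3:toil {noun}; 4:tou {noun}; 5:krithat {adjective,adverb}; 6:zriar {adjective}; 7:pleerp {determiner}; 8:zrudrarn {determiner}.
Position 2: adjective is ruled out by rule 1; that leaves adverb.
Position 5: adjective is ruled out by rule 1; that leaves adverb.
That leaves exactly one tagging: noun adverb noun noun adverb adjective determiner determiner.
Rule-by-rule: rule 1 ✓; rule 2 ✓; rule 3 ✓.

noun adverb noun noun adverb adjective determiner determiner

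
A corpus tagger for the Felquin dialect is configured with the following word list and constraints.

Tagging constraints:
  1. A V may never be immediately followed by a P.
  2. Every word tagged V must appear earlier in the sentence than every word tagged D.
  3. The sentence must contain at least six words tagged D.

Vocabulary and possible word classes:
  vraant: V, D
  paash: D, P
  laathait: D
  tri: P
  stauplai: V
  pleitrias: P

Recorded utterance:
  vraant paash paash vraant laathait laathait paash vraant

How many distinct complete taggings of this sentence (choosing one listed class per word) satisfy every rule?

10

Candidates per position — 1:vraant {V,D}; 2:paash {D,P}; 3:paash {D,P}; 4:vraant {V,D}; 5:laathait {D}; 6:laathait {D}; 7:paash {D,P}; 8:vraant {V,D}.
There are 64 candidate sequences in total.
Checking each against the rules leaves 10 sequences.
Count = 10.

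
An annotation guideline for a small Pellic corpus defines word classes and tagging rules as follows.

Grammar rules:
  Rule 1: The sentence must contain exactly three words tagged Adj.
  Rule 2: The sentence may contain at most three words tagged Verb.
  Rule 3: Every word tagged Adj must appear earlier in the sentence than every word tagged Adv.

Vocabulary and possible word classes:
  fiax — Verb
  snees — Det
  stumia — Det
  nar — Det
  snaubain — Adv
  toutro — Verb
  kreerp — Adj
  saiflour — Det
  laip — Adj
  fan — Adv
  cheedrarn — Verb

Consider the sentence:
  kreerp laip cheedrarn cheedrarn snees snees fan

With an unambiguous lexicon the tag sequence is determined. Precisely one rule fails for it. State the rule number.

1

Fixed tagging: Adj Adj Verb Verb Det Det Adv.
Checking each rule: R1 fail, R2 pass, R3 pass.
Only rule 1 fails.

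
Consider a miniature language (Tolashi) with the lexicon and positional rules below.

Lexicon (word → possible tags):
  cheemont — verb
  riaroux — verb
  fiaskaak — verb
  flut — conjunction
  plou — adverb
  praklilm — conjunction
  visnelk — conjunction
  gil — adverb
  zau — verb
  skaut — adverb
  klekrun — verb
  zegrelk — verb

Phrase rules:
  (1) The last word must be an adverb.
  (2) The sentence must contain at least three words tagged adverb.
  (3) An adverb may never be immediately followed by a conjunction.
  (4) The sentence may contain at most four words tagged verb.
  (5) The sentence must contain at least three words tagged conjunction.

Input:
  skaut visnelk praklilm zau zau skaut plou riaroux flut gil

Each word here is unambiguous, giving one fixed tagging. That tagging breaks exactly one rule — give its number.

Fixed tagging: adverb conjunction conjunction verb verb adverb adverb verb conjunction adverb.
Rule check: R1 ok, R2 ok, R3 fails, R4 ok, R5 ok.
Only rule 3 fails.

3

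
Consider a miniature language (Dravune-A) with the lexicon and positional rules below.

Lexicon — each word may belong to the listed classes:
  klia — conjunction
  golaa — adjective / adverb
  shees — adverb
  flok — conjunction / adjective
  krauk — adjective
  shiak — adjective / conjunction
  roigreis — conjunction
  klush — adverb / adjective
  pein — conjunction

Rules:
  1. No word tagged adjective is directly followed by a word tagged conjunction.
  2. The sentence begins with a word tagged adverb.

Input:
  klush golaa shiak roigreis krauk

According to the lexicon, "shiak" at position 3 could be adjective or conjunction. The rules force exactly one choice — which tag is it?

Candidates per position — 1:klush {adverb,adjective}; 2:golaa {adjective,adverb}; 3:shiak {adjective,conjunction}; 4:roigreis {conjunction}; 5:krauk {adjective}.
Word 1 cannot be adjective — rule 2 would then fail for every completion. It is adverb.
Word 2 cannot be adjective — rule 1 would then fail for every completion. It is adverb.
Word 3 cannot be adjective — rule 1 would then fail for every completion. It is conjunction.
That leaves exactly one tagging: adverb adverb conjunction conjunction adjective.
Rule-by-rule: rule 1 ok; rule 2 ok.

conjunction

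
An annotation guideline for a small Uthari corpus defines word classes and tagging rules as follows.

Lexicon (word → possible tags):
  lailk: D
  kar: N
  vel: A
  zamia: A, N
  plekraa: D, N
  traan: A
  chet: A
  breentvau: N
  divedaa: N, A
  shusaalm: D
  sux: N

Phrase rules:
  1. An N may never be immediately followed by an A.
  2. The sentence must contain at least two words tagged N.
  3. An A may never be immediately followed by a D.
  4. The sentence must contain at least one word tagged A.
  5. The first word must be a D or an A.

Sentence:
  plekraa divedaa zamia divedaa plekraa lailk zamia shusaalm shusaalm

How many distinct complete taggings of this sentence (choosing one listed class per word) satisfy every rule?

Candidates per position — 1:plekraa {D,N}; 2:divedaa {N,A}; 3:zamia {A,N}; 4:divedaa {N,A}; 5:plekraa {D,N}; 6:lailk {D}; 7:zamia {A,N}; 8:shusaalm {D}; 9:shusaalm {D}.
There are 64 candidate sequences in total.
The sequences that satisfy every rule: D A A N D D N D D; D A A N N D N D D; D A A A N D N D D; D A N N D D N D D; D A N N N D N D D.
Count = 5.

5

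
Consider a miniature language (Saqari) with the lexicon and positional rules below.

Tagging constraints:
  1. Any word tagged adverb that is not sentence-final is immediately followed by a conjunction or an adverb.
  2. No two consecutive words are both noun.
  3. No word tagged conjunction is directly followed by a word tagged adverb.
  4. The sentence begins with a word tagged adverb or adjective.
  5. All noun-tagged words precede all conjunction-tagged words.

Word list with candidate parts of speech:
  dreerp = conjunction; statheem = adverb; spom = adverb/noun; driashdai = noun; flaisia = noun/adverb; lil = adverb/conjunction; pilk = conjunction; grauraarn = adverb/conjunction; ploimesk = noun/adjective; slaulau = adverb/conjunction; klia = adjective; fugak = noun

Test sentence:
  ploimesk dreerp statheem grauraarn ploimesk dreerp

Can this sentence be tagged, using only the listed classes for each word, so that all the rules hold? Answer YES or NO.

NO

Candidates per position — 1:ploimesk {noun,adjective}; 2:dreerp {conjunction}; 3:statheem {adverb}; 4:grauraarn {adverb,conjunction}; 5:ploimesk {noun,adjective}; 6:dreerp {conjunction}.
Rule 3 cannot be satisfied by any choice of tags from the lexicon.
So there is no consistent tagging.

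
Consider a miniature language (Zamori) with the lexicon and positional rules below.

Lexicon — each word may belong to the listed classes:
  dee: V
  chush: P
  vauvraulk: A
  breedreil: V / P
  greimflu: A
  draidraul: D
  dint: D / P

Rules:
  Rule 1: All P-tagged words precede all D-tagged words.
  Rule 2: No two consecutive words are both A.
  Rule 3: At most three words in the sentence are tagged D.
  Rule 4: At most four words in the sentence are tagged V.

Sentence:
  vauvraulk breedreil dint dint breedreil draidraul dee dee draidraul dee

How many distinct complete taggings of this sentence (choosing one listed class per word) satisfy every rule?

4

Candidates per position — 1:vauvraulk {A}; 2:breedreil {V,P}; 3:dint {D,P}; 4:dint {D,P}; 5:breedreil {V,P}; 6:draidraul {D}; 7:dee {V}; 8:dee {V}; 9:draidraul {D}; 10:dee {V}.
There are 16 candidate sequences in total.
The sequences that satisfy every rule: A V P P P D V V D V; A P P D V D V V D V; A P P P V D V V D V; A P P P P D V V D V.
Count = 4.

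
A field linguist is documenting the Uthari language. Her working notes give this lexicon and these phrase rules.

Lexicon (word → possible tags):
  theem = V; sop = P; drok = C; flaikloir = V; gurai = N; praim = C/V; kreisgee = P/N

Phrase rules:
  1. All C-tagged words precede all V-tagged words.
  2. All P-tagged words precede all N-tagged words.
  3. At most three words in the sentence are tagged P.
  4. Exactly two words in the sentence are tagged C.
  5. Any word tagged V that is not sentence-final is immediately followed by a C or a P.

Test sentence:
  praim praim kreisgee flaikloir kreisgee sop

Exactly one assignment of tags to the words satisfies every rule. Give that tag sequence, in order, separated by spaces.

Candidates per position — 1:praim {C,V}; 2:praim {C,V}; 3:kreisgee {P,N}; 4:flaikloir {V}; 5:kreisgee {P,N}; 6:sop {P}.
If word 1 were V, no tagging could satisfy rule 4; so word 1 is C.
If word 2 were V, no tagging could satisfy rule 4; so word 2 is C.
If word 3 were N, no tagging could satisfy rule 2; so word 3 is P.
If word 5 were N, no tagging could satisfy rule 2; so word 5 is P.
The unique satisfying tagging is: C C P V P P.
Checking: rule 1 ✓; rule 2 ✓; rule 3 ✓; rule 4 ✓; rule 5 ✓.

C C P V P P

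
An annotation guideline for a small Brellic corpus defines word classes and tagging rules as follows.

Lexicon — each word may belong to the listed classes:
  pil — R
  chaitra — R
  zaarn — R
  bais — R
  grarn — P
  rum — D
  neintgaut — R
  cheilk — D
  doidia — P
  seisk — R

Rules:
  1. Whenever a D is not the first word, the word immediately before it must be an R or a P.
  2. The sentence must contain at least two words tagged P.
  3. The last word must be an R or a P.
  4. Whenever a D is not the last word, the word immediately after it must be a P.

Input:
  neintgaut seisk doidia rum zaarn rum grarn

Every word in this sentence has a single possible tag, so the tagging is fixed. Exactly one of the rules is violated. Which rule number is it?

4

Fixed tagging: R R P D R D P.
Applying the rules: R1 ok, R2 ok, R3 ok, R4 fails.
Only rule 4 fails.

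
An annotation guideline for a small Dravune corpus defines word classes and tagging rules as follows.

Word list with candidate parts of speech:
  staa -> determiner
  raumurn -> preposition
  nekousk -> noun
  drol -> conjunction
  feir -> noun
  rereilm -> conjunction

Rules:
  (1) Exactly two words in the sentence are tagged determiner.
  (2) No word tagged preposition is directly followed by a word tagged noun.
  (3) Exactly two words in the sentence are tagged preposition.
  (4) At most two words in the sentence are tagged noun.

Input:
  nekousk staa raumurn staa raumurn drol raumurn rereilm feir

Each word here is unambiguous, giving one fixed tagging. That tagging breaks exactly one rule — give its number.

Fixed tagging: noun determiner preposition determiner preposition conjunction preposition conjunction noun.
Checking each rule: R1 ✓, R2 ✓, R3 ✗, R4 ✓.
Only rule 3 fails.

3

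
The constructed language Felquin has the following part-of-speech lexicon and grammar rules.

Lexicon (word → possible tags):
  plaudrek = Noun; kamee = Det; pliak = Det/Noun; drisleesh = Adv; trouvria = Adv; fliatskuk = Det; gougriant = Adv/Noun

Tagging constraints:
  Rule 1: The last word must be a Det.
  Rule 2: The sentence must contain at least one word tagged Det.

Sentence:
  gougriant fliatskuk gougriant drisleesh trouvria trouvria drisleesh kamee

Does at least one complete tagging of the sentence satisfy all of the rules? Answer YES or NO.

YES

Candidates per position — 1:gougriant {Adv,Noun}; 2:fliatskuk {Det}; 3:gougriant {Adv,Noun}; 4:drisleesh {Adv}; 5:trouvria {Adv}; 6:trouvria {Adv}; 7:drisleesh {Adv}; 8:kamee {Det}.
One satisfying assignment: Noun Det Noun Adv Adv Adv Adv Det.
Verifying each rule — rule 1 satisfied; rule 2 satisfied.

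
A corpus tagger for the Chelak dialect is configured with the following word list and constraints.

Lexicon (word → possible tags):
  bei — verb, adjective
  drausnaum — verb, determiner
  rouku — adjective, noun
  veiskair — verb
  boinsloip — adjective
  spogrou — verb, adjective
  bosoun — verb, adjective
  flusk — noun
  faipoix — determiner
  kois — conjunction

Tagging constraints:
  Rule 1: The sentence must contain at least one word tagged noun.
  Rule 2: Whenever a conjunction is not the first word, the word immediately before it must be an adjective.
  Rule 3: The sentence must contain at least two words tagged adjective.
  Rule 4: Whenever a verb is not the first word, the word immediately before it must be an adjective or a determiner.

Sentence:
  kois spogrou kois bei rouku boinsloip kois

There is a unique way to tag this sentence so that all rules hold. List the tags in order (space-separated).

Candidates per position — 1:kois {conjunction}; 2:spogrou {verb,adjective}; 3:kois {conjunction}; 4:bei {verb,adjective}; 5:rouku {adjective,noun}; 6:boinsloip {adjective}; 7:kois {conjunction}.
Position 2: tagging it verb would leave rule 2 unsatisfiable, so it must be adjective.
Position 4: tagging it verb would leave rule 4 unsatisfiable, so it must be adjective.
Position 5: tagging it adjective would leave rule 1 unsatisfiable, so it must be noun.
So the tagging must be: conjunction adjective conjunction adjective noun adjective conjunction.
Checking: rule 1 ✓; rule 2 ✓; rule 3 ✓; rule 4 ✓.

conjunction adjective conjunction adjective noun adjective conjunction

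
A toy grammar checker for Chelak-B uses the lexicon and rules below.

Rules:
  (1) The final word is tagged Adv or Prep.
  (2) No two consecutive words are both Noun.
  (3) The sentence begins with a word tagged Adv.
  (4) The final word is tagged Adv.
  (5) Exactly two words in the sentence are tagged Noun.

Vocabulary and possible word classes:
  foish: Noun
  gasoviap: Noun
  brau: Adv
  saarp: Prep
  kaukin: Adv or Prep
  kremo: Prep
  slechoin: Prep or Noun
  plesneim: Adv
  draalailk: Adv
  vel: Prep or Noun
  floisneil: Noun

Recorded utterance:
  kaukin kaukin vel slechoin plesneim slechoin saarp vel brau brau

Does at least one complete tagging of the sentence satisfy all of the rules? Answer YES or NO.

Candidates per position — 1:kaukin {Adv,Prep}; 2:kaukin {Adv,Prep}; 3:vel {Prep,Noun}; 4:slechoin {Prep,Noun}; 5:plesneim {Adv}; 6:slechoin {Prep,Noun}; 7:saarp {Prep}; 8:vel {Prep,Noun}; 9:brau {Adv}; 10:brau {Adv}.
One satisfying assignment: Adv Adv Prep Noun Adv Noun Prep Prep Adv Adv.
Rule-by-rule: rule 1 holds; rule 2 holds; rule 3 holds; rule 4 holds; rule 5 holds.

YES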